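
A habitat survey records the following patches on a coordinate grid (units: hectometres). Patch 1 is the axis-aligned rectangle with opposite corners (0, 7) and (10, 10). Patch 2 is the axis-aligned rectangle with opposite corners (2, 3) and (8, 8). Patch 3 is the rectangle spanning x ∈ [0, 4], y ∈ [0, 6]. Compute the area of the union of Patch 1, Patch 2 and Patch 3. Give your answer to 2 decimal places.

72.00

By inclusion–exclusion:
Individual areas: |Patch 1| = 30, |Patch 2| = 30, |Patch 3| = 24.
|Patch 1∩Patch 2|: x∈[2,8], y∈[7,8] → 6·1 = 6.
|Patch 1∩Patch 3| = 0 (no overlap).
|Patch 2∩Patch 3|: x∈[2,4], y∈[3,6] → 2·3 = 6.
|Patch 1∩Patch 2∩Patch 3| = 0.
|Patch 1 ∪ Patch 2 ∪ Patch 3| = 84 − 12 + 0 = 72.00.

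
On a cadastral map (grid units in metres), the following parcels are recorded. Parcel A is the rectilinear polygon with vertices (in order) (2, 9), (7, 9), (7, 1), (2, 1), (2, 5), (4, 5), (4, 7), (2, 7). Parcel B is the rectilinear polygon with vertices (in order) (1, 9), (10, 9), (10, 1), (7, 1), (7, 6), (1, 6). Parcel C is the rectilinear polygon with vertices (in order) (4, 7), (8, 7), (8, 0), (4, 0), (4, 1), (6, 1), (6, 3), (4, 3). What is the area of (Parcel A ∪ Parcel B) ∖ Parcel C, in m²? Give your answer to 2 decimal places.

45.00

|Parcel A ∪ Parcel B| = 65.
|(Parcel A ∪ Parcel B) ∩ Parcel C| = 20.
|(Parcel A ∪ Parcel B) ∖ Parcel C| = 65 − 20 = 45.00.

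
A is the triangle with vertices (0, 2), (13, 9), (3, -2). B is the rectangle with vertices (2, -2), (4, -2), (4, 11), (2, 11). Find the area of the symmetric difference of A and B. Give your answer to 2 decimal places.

|A| = 36.5, |B| = 26, |A∩B| = 10.0141.
|A △ B| = |A| + |B| − 2·|A∩B| = 36.5 + 26 − 20.0282 = 42.47.

42.47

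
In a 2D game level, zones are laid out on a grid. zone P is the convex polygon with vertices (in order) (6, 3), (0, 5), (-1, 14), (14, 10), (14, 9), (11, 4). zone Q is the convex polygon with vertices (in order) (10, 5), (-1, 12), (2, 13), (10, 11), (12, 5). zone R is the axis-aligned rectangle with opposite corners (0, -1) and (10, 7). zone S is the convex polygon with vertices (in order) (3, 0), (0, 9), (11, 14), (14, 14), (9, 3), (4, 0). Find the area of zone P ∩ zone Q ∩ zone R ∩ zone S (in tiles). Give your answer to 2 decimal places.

3.14

The intersection is the polygon with vertices (10,7), (10,5.2), (9.93,5.045), (6.857,7).
By the shoelace formula its area is 3.14.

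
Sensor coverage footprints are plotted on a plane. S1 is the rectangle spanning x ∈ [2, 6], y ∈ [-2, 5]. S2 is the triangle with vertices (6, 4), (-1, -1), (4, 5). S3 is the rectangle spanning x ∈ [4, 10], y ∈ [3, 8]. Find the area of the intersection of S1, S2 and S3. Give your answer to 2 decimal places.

The intersection is the polygon with vertices (6,4), (4.6,3), (4,3), (4,5).
By the shoelace formula its area is 2.30.

2.30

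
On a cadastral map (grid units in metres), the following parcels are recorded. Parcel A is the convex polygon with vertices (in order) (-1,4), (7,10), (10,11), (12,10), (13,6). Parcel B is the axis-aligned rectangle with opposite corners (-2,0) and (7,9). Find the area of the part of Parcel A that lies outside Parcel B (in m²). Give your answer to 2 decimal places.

|Parcel A| = 46.5, |Parcel A∩Parcel B| = 18.7619.
|Parcel A ∖ Parcel B| = |Parcel A| − |Parcel A∩Parcel B| = 46.5 − 18.7619 = 27.74.

27.74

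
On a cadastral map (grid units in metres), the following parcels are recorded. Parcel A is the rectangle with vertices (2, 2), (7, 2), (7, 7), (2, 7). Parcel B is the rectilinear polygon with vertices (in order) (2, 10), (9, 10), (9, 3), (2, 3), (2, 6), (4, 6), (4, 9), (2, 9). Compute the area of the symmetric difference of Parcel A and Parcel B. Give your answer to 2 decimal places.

32.00

|Parcel A| = 25, |Parcel B| = 43, |Parcel A∩Parcel B| = 18.
|Parcel A △ Parcel B| = |Parcel A| + |Parcel B| − 2·|Parcel A∩Parcel B| = 25 + 43 − 36 = 32.00.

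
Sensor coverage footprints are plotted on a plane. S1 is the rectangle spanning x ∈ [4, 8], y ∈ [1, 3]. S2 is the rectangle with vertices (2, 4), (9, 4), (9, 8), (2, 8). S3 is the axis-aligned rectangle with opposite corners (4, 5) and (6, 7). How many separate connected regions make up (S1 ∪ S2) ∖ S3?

(S1 ∪ S2) ∖ S3 splits into 2 disjoint pieces (area 8, area 24).

2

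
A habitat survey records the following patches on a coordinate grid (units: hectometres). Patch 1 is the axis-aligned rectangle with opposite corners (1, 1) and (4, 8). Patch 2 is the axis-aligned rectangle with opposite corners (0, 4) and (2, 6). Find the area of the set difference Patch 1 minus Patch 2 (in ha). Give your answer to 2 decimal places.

|Patch 1∩Patch 2|: x∈[1,2], y∈[4,6] → 1·2 = 2.
|Patch 1| = 21.
|Patch 1 ∖ Patch 2| = |Patch 1| − |Patch 1∩Patch 2| = 21 − 2 = 19.00.

19.00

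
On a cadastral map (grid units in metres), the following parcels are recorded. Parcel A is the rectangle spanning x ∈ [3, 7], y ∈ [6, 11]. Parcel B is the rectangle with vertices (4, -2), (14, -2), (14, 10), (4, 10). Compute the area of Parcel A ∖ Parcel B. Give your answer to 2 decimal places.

|Parcel A∩Parcel B|: x∈[4,7], y∈[6,10] → 3·4 = 12.
|Parcel A| = 20.
|Parcel A ∖ Parcel B| = |Parcel A| − |Parcel A∩Parcel B| = 20 − 12 = 8.00.

8.00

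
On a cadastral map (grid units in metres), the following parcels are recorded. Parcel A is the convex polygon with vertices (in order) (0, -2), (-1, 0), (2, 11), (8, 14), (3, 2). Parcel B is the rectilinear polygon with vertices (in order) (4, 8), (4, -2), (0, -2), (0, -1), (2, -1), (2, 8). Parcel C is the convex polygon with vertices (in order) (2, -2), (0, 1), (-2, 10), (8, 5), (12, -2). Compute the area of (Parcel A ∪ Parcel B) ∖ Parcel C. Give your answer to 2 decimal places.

28.39

|Parcel A ∪ Parcel B| = 62.6583.
|(Parcel A ∪ Parcel B) ∩ Parcel C| = 34.266.
|(Parcel A ∪ Parcel B) ∖ Parcel C| = 62.6583 − 34.266 = 28.39.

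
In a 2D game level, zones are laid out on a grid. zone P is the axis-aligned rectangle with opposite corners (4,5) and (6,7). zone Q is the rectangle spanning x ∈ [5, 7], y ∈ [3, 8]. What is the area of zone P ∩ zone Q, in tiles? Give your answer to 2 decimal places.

2.00

|zone P∩zone Q|: x∈[5,6], y∈[5,7] → 1·2 = 2.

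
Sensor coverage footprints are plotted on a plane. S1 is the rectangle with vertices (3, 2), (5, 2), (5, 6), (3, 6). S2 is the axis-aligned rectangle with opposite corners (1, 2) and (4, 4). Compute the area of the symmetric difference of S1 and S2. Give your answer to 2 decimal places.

|S1∩S2|: x∈[3,4], y∈[2,4] → 1·2 = 2.
|S1 △ S2| = |S1| + |S2| − 2·|S1∩S2| = 8 + 6 − 4 = 10.00.

10.00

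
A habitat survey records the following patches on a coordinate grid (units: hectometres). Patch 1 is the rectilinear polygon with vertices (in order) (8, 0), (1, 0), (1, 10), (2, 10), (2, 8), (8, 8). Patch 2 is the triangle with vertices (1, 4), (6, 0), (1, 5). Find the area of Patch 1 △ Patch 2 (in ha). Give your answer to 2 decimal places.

55.50

|Patch 1| = 58, |Patch 2| = 2.5, |Patch 1∩Patch 2| = 2.5.
|Patch 1 △ Patch 2| = |Patch 1| + |Patch 2| − 2·|Patch 1∩Patch 2| = 58 + 2.5 − 5 = 55.50.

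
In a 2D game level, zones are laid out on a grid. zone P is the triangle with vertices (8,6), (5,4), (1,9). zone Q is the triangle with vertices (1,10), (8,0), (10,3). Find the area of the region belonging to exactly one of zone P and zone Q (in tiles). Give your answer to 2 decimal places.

|zone P| = 11.5, |zone Q| = 20.5, |zone P∩zone Q| = 7.1439.
|zone P △ zone Q| = |zone P| + |zone Q| − 2·|zone P∩zone Q| = 11.5 + 20.5 − 14.2879 = 17.71.

17.71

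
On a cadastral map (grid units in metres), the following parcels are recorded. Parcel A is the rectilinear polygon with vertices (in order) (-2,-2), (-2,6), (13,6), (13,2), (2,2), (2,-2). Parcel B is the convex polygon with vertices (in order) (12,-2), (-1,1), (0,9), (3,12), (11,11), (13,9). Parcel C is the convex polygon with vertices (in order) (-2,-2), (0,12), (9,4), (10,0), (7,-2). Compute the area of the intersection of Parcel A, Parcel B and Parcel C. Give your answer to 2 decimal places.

The intersection is the polygon with vertices (2,2), (2,0.308), (-1,1), (-0.375,6), (6.75,6), (9,4), (9.5,2).
By the shoelace formula its area is 40.73.

40.73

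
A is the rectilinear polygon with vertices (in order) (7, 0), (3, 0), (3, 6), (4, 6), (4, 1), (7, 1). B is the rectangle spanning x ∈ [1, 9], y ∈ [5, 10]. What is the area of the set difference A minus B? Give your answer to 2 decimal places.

8.00

|A| = 9, |A∩B| = 1.
|A ∖ B| = |A| − |A∩B| = 9 − 1 = 8.00.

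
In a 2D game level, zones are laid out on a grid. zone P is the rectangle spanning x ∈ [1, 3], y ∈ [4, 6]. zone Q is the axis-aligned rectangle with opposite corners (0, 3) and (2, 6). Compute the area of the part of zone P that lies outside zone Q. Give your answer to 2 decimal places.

2.00

|zone P∩zone Q|: x∈[1,2], y∈[4,6] → 1·2 = 2.
|zone P| = 4.
|zone P ∖ zone Q| = |zone P| − |zone P∩zone Q| = 4 − 2 = 2.00.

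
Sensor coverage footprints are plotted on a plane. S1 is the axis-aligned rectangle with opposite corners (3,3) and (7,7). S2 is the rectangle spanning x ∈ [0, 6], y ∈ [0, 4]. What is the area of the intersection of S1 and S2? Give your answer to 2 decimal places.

|S1∩S2|: x∈[3,6], y∈[3,4] → 3·1 = 3.

3.00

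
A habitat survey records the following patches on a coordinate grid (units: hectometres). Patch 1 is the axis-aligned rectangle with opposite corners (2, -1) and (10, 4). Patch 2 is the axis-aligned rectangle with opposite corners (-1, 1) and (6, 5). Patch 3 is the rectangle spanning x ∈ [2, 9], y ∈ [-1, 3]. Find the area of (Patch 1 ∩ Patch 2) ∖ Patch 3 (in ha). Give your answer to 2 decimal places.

4.00

|Patch 1 ∩ Patch 2| = 12.
|(Patch 1 ∩ Patch 2) ∩ Patch 3| = 8.
|(Patch 1 ∩ Patch 2) ∖ Patch 3| = 12 − 8 = 4.00.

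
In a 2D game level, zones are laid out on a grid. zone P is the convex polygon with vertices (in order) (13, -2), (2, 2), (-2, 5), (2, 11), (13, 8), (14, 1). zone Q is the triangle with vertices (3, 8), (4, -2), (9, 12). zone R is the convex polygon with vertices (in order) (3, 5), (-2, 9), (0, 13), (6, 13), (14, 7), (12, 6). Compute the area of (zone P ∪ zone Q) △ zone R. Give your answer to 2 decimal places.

111.17

|zone P ∪ zone Q| = 132.8759.
|(zone P ∪ zone Q) ∩ zone R| = 52.1037.
|(zone P ∪ zone Q) △ zone R| = 132.8759 + 82.5 − 104.2074 = 111.17.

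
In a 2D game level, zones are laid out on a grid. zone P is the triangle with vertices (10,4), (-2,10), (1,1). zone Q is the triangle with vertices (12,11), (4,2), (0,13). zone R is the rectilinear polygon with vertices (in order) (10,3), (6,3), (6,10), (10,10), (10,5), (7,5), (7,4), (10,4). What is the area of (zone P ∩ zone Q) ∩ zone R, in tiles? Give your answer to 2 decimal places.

The region (zone P ∩ zone Q) ∩ zone R is the polygon with vertices (6,4.25), (6,6), (7.077,5.462).
By the shoelace formula its area is 0.94.

0.94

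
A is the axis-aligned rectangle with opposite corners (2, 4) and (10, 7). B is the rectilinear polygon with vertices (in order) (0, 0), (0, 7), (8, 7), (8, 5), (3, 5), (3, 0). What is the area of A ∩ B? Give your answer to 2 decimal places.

The intersection is the polygon with vertices (8,7), (8,5), (3,5), (3,4), (2,4), (2,7).
By the shoelace formula its area is 13.00.

13.00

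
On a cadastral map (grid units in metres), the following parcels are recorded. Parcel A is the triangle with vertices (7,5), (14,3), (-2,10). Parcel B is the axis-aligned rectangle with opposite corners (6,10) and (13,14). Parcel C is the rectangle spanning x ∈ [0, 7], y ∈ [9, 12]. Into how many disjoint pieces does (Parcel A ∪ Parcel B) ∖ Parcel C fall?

(Parcel A ∪ Parcel B) ∖ Parcel C splits into 2 disjoint pieces (area 8.4821, area 26).

2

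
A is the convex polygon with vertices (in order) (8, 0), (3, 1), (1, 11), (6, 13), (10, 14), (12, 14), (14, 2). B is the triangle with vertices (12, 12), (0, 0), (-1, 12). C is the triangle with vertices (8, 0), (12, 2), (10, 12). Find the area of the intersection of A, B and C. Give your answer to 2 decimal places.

The intersection is the polygon with vertices (9.6,9.6), (10,12), (10.333,10.333).
By the shoelace formula its area is 0.73.

0.73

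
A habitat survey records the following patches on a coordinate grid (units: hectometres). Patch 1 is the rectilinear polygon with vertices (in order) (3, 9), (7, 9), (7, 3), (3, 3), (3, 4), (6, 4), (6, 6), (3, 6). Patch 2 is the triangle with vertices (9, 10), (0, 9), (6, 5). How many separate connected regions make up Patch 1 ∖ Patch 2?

Patch 1 ∖ Patch 2 splits into 2 disjoint pieces (area 5.8333, area 0.75).

2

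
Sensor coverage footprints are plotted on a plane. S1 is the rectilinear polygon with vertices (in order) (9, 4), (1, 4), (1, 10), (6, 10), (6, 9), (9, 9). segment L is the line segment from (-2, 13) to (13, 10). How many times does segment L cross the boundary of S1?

The segment lies entirely outside S1 and never meets its boundary.

0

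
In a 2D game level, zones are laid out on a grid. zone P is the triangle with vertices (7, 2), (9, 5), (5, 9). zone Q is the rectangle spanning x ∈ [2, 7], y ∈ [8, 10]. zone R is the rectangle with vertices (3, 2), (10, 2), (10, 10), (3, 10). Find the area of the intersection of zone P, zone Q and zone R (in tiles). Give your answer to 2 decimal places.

The intersection is the polygon with vertices (6,8), (5.286,8), (5,9).
By the shoelace formula its area is 0.36.

0.36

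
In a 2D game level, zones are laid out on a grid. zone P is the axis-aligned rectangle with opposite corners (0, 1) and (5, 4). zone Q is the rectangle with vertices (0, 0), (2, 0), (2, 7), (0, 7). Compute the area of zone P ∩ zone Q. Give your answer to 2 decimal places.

|zone P∩zone Q|: x∈[0,2], y∈[1,4] → 2·3 = 6.

6.00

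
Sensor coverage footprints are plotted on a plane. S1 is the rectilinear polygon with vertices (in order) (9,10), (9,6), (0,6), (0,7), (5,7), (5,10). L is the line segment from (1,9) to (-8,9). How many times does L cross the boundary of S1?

0

The segment lies entirely outside S1 and never meets its boundary.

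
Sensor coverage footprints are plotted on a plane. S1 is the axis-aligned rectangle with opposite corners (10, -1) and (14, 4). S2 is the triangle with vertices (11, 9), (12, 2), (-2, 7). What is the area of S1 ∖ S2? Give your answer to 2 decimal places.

|S1| = 20, |S1∩S2| = 3.
|S1 ∖ S2| = |S1| − |S1∩S2| = 20 − 3 = 17.00.

17.00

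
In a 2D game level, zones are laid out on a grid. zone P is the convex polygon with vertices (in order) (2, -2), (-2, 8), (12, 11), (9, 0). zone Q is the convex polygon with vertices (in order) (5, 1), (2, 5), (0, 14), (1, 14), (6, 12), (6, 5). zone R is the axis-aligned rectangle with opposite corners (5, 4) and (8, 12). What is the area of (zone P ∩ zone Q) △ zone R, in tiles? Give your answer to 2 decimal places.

|zone P ∩ zone Q| = 26.7208.
|(zone P ∩ zone Q) ∩ zone R| = 5.4821.
|(zone P ∩ zone Q) △ zone R| = 26.7208 + 24 − 10.9643 = 39.76.

39.76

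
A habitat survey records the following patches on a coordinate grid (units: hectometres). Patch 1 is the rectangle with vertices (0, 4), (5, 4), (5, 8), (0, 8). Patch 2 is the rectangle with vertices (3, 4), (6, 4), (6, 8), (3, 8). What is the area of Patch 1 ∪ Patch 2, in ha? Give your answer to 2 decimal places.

24.00

By inclusion–exclusion:
Individual areas: |Patch 1| = 20, |Patch 2| = 12.
|Patch 1∩Patch 2|: x∈[3,5], y∈[4,8] → 2·4 = 8.
|Patch 1 ∪ Patch 2| = 32 − 8 = 24.00.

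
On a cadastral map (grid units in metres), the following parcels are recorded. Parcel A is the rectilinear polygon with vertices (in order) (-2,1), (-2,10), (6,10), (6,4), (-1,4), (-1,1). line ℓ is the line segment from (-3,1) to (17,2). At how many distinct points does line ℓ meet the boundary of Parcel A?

The segment meets the boundary at (-1,1.1), (-2,1.05).

2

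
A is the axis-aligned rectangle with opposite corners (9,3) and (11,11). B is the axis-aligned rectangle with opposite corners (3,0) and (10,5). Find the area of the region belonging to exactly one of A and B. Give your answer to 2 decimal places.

|A∩B|: x∈[9,10], y∈[3,5] → 1·2 = 2.
|A △ B| = |A| + |B| − 2·|A∩B| = 16 + 35 − 4 = 47.00.

47.00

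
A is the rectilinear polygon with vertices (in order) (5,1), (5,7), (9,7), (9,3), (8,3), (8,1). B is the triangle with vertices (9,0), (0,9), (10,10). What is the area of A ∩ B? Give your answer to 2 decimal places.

The intersection is the polygon with vertices (5,7), (9,7), (9,3), (8,3), (8,1), (5,4).
By the shoelace formula its area is 17.50.

17.50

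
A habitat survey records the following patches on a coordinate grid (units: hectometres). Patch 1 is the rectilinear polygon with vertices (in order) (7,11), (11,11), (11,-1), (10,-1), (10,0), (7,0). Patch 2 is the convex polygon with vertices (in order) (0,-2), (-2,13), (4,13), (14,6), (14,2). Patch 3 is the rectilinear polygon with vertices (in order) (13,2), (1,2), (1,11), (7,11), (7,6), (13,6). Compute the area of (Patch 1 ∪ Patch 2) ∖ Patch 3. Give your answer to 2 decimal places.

93.29

|Patch 1 ∪ Patch 2| = 171.2857.
|(Patch 1 ∪ Patch 2) ∩ Patch 3| = 77.9929.
|(Patch 1 ∪ Patch 2) ∖ Patch 3| = 171.2857 − 77.9929 = 93.29.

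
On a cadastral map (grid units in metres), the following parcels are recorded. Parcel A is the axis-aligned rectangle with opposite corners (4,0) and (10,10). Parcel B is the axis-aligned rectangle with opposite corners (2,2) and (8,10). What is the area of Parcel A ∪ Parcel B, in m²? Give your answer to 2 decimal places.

76.00

By inclusion–exclusion:
Individual areas: |Parcel A| = 60, |Parcel B| = 48.
|Parcel A∩Parcel B|: x∈[4,8], y∈[2,10] → 4·8 = 32.
|Parcel A ∪ Parcel B| = 108 − 32 = 76.00.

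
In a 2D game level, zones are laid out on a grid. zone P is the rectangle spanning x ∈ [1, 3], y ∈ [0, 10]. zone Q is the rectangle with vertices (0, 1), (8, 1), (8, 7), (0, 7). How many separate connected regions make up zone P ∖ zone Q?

zone P ∖ zone Q splits into 2 disjoint pieces (area 2, area 6).

2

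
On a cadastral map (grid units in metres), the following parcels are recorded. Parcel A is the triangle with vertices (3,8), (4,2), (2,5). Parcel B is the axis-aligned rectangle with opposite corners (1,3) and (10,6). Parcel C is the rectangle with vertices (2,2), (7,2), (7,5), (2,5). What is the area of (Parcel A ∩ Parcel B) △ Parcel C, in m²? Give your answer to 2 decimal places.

14.25

|Parcel A ∩ Parcel B| = 3.25.
|(Parcel A ∩ Parcel B) ∩ Parcel C| = 2.
|(Parcel A ∩ Parcel B) △ Parcel C| = 3.25 + 15 − 4 = 14.25.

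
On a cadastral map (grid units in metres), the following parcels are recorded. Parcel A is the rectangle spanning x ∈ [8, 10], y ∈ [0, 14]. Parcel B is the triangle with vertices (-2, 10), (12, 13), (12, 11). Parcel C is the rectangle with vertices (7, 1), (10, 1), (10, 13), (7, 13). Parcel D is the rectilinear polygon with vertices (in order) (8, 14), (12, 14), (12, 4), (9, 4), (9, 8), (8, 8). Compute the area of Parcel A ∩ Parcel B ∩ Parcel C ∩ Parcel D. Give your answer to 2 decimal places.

The intersection is the polygon with vertices (8,12.143), (10,12.571), (10,10.857), (8,10.714).
By the shoelace formula its area is 3.14.

3.14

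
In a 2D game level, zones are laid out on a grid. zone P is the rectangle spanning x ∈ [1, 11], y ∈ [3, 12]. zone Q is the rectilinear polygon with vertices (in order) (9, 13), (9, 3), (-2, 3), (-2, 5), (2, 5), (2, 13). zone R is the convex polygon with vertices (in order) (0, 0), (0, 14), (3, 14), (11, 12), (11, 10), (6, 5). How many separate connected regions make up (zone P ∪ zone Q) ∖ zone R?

3

(zone P ∪ zone Q) ∖ zone R splits into 3 disjoint pieces (area 24.9, area 4, area 0.5).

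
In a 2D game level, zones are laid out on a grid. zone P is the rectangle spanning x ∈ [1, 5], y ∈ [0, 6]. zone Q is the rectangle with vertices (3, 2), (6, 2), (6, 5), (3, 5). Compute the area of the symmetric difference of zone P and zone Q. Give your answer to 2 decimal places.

|zone P∩zone Q|: x∈[3,5], y∈[2,5] → 2·3 = 6.
|zone P △ zone Q| = |zone P| + |zone Q| − 2·|zone P∩zone Q| = 24 + 9 − 12 = 21.00.

21.00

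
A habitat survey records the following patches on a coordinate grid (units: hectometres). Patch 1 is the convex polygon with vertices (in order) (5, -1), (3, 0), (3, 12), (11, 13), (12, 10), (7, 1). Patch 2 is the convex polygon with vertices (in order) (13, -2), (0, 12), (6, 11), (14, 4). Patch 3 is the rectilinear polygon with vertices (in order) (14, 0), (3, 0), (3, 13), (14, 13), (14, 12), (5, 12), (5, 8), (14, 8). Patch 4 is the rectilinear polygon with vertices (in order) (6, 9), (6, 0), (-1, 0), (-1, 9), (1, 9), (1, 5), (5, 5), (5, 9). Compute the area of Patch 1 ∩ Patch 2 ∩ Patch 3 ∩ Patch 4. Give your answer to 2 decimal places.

1.92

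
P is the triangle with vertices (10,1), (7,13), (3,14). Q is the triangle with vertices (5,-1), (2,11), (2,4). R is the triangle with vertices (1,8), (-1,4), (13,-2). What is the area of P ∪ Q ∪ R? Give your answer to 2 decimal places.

By inclusion–exclusion:
Individual areas: |P| = 22.5, |Q| = 10.5, |R| = 34.
|P∩Q| = 0.
|P∩R| = 0.
|Q∩R| = 6.6237.
|P∩Q∩R| = 0.
|P ∪ Q ∪ R| = 67 − 6.6237 + 0 = 60.38.

60.38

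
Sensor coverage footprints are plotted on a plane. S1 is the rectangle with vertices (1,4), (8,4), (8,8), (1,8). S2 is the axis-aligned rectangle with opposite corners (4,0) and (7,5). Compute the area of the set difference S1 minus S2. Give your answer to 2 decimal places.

25.00

|S1∩S2|: x∈[4,7], y∈[4,5] → 3·1 = 3.
|S1| = 28.
|S1 ∖ S2| = |S1| − |S1∩S2| = 28 − 3 = 25.00.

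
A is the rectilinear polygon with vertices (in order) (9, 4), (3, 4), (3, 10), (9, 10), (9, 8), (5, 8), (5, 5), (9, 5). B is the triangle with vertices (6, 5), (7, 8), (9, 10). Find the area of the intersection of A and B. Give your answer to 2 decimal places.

0.80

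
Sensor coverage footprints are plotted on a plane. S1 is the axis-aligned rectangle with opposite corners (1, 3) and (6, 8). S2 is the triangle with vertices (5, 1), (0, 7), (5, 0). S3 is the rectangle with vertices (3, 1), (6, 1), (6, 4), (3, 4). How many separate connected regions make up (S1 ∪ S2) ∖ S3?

(S1 ∪ S2) ∖ S3 splits into 2 disjoint pieces (area 22.1143, area 0.3571).

2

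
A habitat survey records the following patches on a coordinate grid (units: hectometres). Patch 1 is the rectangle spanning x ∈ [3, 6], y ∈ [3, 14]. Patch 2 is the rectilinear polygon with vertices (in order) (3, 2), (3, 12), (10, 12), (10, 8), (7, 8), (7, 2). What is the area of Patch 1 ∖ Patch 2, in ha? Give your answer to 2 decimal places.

|Patch 1| = 33, |Patch 1∩Patch 2| = 27.
|Patch 1 ∖ Patch 2| = |Patch 1| − |Patch 1∩Patch 2| = 33 − 27 = 6.00.

6.00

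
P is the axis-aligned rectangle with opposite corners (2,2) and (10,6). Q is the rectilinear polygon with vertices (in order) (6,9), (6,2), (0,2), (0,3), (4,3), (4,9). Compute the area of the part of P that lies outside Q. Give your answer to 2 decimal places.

|P| = 32, |P∩Q| = 10.
|P ∖ Q| = |P| − |P∩Q| = 32 − 10 = 22.00.

22.00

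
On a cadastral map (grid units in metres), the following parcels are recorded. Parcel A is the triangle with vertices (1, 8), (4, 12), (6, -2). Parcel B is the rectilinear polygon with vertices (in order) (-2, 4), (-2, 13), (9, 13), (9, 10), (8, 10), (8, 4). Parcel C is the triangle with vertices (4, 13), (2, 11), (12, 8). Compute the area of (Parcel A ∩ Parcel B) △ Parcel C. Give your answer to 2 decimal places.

|Parcel A ∩ Parcel B| = 18.5714.
|(Parcel A ∩ Parcel B) ∩ Parcel C| = 0.9747.
|(Parcel A ∩ Parcel B) △ Parcel C| = 18.5714 + 13 − 1.9494 = 29.62.

29.62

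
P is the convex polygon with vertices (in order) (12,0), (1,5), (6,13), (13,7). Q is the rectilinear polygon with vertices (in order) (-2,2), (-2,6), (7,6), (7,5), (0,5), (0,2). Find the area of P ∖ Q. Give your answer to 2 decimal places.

|P| = 84, |P∩Q| = 5.6875.
|P ∖ Q| = |P| − |P∩Q| = 84 − 5.6875 = 78.31.

78.31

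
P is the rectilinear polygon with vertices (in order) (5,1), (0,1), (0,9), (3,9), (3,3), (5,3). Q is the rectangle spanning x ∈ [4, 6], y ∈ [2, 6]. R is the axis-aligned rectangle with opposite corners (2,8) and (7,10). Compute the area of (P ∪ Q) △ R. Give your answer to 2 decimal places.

|P ∪ Q| = 35.
|(P ∪ Q) ∩ R| = 1.
|(P ∪ Q) △ R| = 35 + 10 − 2 = 43.00.

43.00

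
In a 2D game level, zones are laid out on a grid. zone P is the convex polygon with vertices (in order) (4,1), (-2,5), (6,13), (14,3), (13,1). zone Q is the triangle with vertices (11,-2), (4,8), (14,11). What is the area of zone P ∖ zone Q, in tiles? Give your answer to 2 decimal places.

65.60

|zone P| = 107, |zone P∩zone Q| = 41.3977.
|zone P ∖ zone Q| = |zone P| − |zone P∩zone Q| = 107 − 41.3977 = 65.60.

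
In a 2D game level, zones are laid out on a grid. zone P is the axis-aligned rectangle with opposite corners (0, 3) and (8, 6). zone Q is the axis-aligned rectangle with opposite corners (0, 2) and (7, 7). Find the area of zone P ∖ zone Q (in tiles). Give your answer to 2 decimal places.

3.00

|zone P∩zone Q|: x∈[0,7], y∈[3,6] → 7·3 = 21.
|zone P| = 24.
|zone P ∖ zone Q| = |zone P| − |zone P∩zone Q| = 24 − 21 = 3.00.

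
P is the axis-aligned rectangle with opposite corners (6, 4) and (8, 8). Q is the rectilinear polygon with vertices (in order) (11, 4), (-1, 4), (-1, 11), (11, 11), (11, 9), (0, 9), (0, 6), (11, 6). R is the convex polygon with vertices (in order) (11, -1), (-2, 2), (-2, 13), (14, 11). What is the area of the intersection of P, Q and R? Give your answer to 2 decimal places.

4.00

The intersection is the polygon with vertices (6,4), (6,6), (8,6), (8,4).
By the shoelace formula its area is 4.00.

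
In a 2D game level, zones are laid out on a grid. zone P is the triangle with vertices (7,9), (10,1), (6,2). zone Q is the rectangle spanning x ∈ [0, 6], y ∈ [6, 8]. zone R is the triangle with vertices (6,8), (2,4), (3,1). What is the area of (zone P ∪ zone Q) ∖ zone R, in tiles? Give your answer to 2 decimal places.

|zone P ∪ zone Q| = 26.5.
|(zone P ∪ zone Q) ∩ zone R| = 1.1429.
|(zone P ∪ zone Q) ∖ zone R| = 26.5 − 1.1429 = 25.36.

25.36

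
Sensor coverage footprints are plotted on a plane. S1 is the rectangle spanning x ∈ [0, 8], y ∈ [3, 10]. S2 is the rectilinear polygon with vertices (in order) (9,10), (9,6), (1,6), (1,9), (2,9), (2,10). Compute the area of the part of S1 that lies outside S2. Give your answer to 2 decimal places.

29.00

|S1| = 56, |S1∩S2| = 27.
|S1 ∖ S2| = |S1| − |S1∩S2| = 56 − 27 = 29.00.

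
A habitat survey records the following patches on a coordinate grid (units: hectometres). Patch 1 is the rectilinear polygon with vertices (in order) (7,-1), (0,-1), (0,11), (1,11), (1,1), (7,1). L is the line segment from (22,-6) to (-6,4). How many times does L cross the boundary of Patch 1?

The segment meets the boundary at (0,1.857), (1,1.5), (2.4,1), (7,-0.643).

4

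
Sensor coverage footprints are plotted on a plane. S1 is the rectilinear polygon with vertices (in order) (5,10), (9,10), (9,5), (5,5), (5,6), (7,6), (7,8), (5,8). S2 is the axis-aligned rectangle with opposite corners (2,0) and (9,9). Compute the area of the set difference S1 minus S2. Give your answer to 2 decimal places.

4.00

|S1| = 16, |S1∩S2| = 12.
|S1 ∖ S2| = |S1| − |S1∩S2| = 16 − 12 = 4.00.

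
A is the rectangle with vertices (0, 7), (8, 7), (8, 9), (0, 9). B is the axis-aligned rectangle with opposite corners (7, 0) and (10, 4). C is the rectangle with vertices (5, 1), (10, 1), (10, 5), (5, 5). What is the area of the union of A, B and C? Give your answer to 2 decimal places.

By inclusion–exclusion:
Individual areas: |A| = 16, |B| = 12, |C| = 20.
|A∩B| = 0 (no overlap).
|A∩C| = 0 (no overlap).
|B∩C|: x∈[7,10], y∈[1,4] → 3·3 = 9.
|A∩B∩C| = 0.
|A ∪ B ∪ C| = 48 − 9 + 0 = 39.00.

39.00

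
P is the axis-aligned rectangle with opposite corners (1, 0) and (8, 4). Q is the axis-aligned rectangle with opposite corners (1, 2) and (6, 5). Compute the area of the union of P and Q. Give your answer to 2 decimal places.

By inclusion–exclusion:
Individual areas: |P| = 28, |Q| = 15.
|P∩Q|: x∈[1,6], y∈[2,4] → 5·2 = 10.
|P ∪ Q| = 43 − 10 = 33.00.

33.00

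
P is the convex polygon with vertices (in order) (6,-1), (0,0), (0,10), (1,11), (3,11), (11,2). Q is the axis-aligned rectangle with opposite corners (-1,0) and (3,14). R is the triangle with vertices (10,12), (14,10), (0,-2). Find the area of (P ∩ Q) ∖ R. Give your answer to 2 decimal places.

30.96

|P ∩ Q| = 32.5.
|(P ∩ Q) ∩ R| = 1.5381.
|(P ∩ Q) ∖ R| = 32.5 − 1.5381 = 30.96.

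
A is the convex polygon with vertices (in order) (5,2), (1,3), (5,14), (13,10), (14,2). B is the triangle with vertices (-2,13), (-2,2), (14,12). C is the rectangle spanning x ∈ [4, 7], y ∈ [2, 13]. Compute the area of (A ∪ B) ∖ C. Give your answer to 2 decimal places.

|A ∪ B| = 159.2085.
|(A ∪ B) ∩ C| = 32.6543.
|(A ∪ B) ∖ C| = 159.2085 − 32.6543 = 126.55.

126.55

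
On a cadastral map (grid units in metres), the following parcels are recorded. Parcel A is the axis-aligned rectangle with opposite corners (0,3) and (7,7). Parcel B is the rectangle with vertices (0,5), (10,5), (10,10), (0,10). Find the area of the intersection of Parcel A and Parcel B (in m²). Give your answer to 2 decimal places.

|Parcel A∩Parcel B|: x∈[0,7], y∈[5,7] → 7·2 = 14.

14.00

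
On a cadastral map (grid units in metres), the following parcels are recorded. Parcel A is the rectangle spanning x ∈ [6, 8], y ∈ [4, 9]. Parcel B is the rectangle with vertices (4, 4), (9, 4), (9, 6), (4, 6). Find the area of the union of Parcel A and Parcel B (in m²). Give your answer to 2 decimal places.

16.00

By inclusion–exclusion:
Individual areas: |Parcel A| = 10, |Parcel B| = 10.
|Parcel A∩Parcel B|: x∈[6,8], y∈[4,6] → 2·2 = 4.
|Parcel A ∪ Parcel B| = 20 − 4 = 16.00.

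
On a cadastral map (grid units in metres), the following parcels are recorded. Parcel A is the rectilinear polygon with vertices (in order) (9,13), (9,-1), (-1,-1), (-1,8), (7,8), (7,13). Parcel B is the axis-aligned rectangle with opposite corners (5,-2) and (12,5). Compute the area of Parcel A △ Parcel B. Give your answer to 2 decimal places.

|Parcel A| = 100, |Parcel B| = 49, |Parcel A∩Parcel B| = 24.
|Parcel A △ Parcel B| = |Parcel A| + |Parcel B| − 2·|Parcel A∩Parcel B| = 100 + 49 − 48 = 101.00.

101.00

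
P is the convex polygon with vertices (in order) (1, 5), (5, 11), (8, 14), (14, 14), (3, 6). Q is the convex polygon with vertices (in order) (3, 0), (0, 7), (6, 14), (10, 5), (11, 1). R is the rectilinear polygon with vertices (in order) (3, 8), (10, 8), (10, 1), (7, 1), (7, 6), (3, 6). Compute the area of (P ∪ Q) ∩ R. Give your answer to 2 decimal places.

The region (P ∪ Q) ∩ R is the polygon with vertices (10,5), (10,1), (7,1), (7,6), (3,6), (3,8), (8.667,8).
By the shoelace formula its area is 27.00.

27.00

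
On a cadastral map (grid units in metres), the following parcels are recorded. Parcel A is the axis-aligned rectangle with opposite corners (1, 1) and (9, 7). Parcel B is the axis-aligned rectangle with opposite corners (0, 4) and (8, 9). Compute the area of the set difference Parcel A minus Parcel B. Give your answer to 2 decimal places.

27.00

|Parcel A∩Parcel B|: x∈[1,8], y∈[4,7] → 7·3 = 21.
|Parcel A| = 48.
|Parcel A ∖ Parcel B| = |Parcel A| − |Parcel A∩Parcel B| = 48 − 21 = 27.00.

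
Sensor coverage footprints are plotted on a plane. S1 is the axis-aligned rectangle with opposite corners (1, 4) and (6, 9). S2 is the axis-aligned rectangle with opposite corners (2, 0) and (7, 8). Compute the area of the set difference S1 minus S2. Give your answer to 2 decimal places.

9.00

|S1∩S2|: x∈[2,6], y∈[4,8] → 4·4 = 16.
|S1| = 25.
|S1 ∖ S2| = |S1| − |S1∩S2| = 25 − 16 = 9.00.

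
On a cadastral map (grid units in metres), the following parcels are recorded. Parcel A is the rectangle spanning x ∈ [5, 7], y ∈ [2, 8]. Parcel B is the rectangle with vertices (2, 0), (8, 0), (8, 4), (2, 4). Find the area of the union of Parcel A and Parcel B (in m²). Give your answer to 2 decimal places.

By inclusion–exclusion:
Individual areas: |Parcel A| = 12, |Parcel B| = 24.
|Parcel A∩Parcel B|: x∈[5,7], y∈[2,4] → 2·2 = 4.
|Parcel A ∪ Parcel B| = 36 − 4 = 32.00.

32.00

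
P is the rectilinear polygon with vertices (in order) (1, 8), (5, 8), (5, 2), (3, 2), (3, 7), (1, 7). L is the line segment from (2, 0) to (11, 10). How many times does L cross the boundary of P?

2

The segment meets the boundary at (5,3.333), (3.8,2).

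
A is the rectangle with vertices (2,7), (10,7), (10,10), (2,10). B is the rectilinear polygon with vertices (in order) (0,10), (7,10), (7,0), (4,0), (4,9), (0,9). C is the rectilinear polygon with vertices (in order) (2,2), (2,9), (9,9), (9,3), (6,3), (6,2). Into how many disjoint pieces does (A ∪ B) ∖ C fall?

2

(A ∪ B) ∖ C splits into 2 disjoint pieces (area 12, area 7).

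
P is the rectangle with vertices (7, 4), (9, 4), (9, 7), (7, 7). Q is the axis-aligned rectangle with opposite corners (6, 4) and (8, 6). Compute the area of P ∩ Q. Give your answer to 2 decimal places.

2.00

|P∩Q|: x∈[7,8], y∈[4,6] → 1·2 = 2.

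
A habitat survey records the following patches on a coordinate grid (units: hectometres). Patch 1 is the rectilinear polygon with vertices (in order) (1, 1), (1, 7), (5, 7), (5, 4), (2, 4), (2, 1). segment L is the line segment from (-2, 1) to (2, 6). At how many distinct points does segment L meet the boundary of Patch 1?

1

The segment meets the boundary at (1,4.75).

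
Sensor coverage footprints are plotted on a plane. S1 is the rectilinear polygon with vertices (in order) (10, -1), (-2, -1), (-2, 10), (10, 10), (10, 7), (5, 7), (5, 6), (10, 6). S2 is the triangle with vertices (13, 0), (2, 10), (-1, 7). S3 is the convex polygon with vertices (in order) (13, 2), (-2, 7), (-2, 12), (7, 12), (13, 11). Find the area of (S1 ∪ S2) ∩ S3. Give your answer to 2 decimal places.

|S1 ∪ S2| = 129.6909.
|(S1 ∪ S2) ∩ S3| = 55.85.

55.85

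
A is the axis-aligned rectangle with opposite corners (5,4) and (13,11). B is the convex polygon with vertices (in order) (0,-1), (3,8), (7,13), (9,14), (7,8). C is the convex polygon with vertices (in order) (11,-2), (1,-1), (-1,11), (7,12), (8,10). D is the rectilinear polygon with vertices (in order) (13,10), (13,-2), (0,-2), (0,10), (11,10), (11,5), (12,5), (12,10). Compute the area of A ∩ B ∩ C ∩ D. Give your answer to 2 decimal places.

The intersection is the polygon with vertices (5,5.429), (5,10), (7.667,10), (7,8).
By the shoelace formula its area is 7.24.

7.24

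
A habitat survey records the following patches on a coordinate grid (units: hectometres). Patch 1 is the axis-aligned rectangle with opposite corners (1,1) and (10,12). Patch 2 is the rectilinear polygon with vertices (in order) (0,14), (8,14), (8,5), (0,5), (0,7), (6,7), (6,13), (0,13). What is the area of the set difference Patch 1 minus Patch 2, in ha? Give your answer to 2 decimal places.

|Patch 1| = 99, |Patch 1∩Patch 2| = 24.
|Patch 1 ∖ Patch 2| = |Patch 1| − |Patch 1∩Patch 2| = 99 − 24 = 75.00.

75.00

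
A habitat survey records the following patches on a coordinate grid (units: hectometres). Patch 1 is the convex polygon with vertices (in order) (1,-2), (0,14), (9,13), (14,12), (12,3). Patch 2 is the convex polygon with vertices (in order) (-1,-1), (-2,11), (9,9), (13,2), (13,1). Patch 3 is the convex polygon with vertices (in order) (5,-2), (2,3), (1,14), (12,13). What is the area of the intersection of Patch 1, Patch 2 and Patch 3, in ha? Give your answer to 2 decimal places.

58.08

The intersection is the polygon with vertices (9,9), (9.624,7.908), (6.077,0.308), (5.125,-0.125), (3.974,-0.289), (2,3), (1.328,10.395).
By the shoelace formula its area is 58.08.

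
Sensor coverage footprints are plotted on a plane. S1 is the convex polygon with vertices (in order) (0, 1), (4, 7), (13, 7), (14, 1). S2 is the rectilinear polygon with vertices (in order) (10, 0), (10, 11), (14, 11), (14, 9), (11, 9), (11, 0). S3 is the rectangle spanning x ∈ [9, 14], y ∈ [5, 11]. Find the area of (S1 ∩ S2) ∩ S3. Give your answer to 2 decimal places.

The region (S1 ∩ S2) ∩ S3 is the polygon with vertices (11,5), (10,5), (10,7), (11,7).
By the shoelace formula its area is 2.00.

2.00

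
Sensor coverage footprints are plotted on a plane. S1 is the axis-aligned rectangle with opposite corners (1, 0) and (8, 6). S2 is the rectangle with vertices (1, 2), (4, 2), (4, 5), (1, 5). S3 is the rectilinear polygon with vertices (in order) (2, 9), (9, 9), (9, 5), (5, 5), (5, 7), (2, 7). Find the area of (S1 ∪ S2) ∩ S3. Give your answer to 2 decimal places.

3.00

The region (S1 ∪ S2) ∩ S3 is the polygon with vertices (8,6), (8,5), (5,5), (5,6).
By the shoelace formula its area is 3.00.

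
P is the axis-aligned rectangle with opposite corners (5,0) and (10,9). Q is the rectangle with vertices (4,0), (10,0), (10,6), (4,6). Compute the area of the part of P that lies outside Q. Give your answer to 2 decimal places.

|P∩Q|: x∈[5,10], y∈[0,6] → 5·6 = 30.
|P| = 45.
|P ∖ Q| = |P| − |P∩Q| = 45 − 30 = 15.00.

15.00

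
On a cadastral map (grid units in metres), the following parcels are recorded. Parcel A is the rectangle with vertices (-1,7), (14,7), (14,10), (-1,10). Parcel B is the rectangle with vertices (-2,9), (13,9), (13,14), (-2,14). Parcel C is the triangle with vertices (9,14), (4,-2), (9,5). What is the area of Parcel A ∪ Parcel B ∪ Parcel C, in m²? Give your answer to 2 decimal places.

By inclusion–exclusion:
Individual areas: |Parcel A| = 45, |Parcel B| = 75, |Parcel C| = 22.5.
|Parcel A∩Parcel B|: x∈[-1,13], y∈[9,10] → 14·1 = 14.
|Parcel A∩Parcel C| = 5.1562.
|Parcel B∩Parcel C| = 3.9062.
|Parcel A∩Parcel B∩Parcel C| = 1.4062.
|Parcel A ∪ Parcel B ∪ Parcel C| = 142.5 − 23.0625 + 1.4062 = 120.84.

120.84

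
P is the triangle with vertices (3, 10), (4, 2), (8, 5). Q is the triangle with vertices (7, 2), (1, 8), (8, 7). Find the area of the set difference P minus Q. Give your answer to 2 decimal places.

|P| = 17.5, |P∩Q| = 11.4333.
|P ∖ Q| = |P| − |P∩Q| = 17.5 − 11.4333 = 6.07.

6.07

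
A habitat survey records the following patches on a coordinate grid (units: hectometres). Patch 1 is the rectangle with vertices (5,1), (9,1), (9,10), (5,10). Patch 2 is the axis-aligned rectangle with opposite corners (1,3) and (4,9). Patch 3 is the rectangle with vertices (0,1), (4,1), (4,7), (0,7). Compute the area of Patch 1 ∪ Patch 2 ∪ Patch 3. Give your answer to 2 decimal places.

By inclusion–exclusion:
Individual areas: |Patch 1| = 36, |Patch 2| = 18, |Patch 3| = 24.
|Patch 1∩Patch 2| = 0 (no overlap).
|Patch 1∩Patch 3| = 0 (no overlap).
|Patch 2∩Patch 3|: x∈[1,4], y∈[3,7] → 3·4 = 12.
|Patch 1∩Patch 2∩Patch 3| = 0.
|Patch 1 ∪ Patch 2 ∪ Patch 3| = 78 − 12 + 0 = 66.00.

66.00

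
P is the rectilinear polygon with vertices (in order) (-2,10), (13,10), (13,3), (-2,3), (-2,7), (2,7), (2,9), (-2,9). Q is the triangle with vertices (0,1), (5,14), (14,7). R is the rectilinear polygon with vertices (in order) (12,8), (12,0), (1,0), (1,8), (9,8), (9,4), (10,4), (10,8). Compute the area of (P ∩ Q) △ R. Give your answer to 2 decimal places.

68.49

|P ∩ Q| = 58.1368.
|(P ∩ Q) ∩ R| = 36.8245.
|(P ∩ Q) △ R| = 58.1368 + 84 − 73.6491 = 68.49.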